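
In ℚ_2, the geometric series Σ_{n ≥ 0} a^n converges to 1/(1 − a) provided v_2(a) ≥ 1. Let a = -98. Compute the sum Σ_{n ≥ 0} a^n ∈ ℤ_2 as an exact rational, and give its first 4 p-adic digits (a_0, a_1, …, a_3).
Σ a^n = 1/(1 − a) = 1/99;  first 4 digits = (1, 1, 0, 1)

v_2(a) = 1 ≥ 1, so the series converges in ℤ_2 to 1/(1 − a) = 1/(1 − (-98)) = 1/99. Expand this rational in ℤ_2: compute digits iteratively via d_i = x_i mod 2, x_{i+1} = (x_i − d_i)/2. The first 4 digits are (1, 1, 0, 1).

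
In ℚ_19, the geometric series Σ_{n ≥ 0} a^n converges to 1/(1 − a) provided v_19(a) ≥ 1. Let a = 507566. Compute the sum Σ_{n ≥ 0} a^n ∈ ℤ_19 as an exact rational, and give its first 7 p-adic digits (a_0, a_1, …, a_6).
Σ a^n = 1/(1 − a) = -1/507565;  first 7 digits = (1, 0, 0, 17, 3, 0, 4)

v_19(a) = 3 ≥ 1, so the series converges in ℤ_19 to 1/(1 − a) = 1/(1 − 507566) = -1/507565. Expand this rational in ℤ_19: compute digits iteratively via d_i = x_i mod 19, x_{i+1} = (x_i − d_i)/19. The first 7 digits are (1, 0, 0, 17, 3, 0, 4).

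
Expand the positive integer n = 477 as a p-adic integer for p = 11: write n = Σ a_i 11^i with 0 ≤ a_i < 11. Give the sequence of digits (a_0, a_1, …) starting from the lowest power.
(a_0, a_1, …) = (4, 10, 3)

Repeated division by 11 gives the digits low-to-high: 477 = 4 + 10·11^1 + 3·11^2. Digit sequence: (4, 10, 3).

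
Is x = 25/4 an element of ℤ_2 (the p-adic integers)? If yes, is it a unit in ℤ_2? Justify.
x ∉ ℤ_2 (v_2(x) = -2 < 0)

ℤ_2 = {x ∈ ℚ_2 : v_2(x) ≥ 0} and ℤ_2^× = {x ∈ ℤ_2 : v_2(x) = 0}. Here v_2(25/4) = v_2(num) − v_2(den) = -2; compare against these criteria.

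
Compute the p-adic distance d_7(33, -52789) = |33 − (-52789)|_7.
d_7(33, -52789) = 1/2401

Step 1 — x − y = 33 − (-52789) = 52822. Step 2 — v_7(52822) = 4 (factor: 52822 = (7^4 · 22); the sign does not affect v_p). Step 3 — |x − y|_7 = 7^{-4} = 1/2401.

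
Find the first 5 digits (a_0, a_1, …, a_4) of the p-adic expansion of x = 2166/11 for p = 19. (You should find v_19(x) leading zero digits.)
(a_0, …, a_4) = (0, 0, 4, 5, 17)

v_19(2166/11) = 2, so a_0 = ... = a_1 = 0. Factor out: x = 19^2 · u with u = 6/11 a unit in ℤ_19. Expand u iteratively via a_{v+i} = u_i mod 19, u_{i+1} = (u_i − a_{v+i})/19:
  u_0 = 6/11;  a_2 = 4;  u_1 = (u_0 − 4)/19 = -2/11
  u_1 = -2/11;  a_3 = 5;  u_2 = (u_1 − 5)/19 = -3/11
  u_2 = -3/11;  a_4 = 17;  u_3 = (u_2 − 17)/19 = -10/11
Digits: (0, 0, 4, 5, 17).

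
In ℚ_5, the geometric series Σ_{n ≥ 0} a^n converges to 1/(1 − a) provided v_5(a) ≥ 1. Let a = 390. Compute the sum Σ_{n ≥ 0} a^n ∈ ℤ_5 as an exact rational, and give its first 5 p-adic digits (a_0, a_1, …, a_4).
Σ a^n = 1/(1 − a) = -1/389;  first 5 digits = (1, 3, 4, 1, 0)

v_5(a) = 1 ≥ 1, so the series converges in ℤ_5 to 1/(1 − a) = 1/(1 − 390) = -1/389. Expand this rational in ℤ_5: compute digits iteratively via d_i = x_i mod 5, x_{i+1} = (x_i − d_i)/5. The first 5 digits are (1, 3, 4, 1, 0).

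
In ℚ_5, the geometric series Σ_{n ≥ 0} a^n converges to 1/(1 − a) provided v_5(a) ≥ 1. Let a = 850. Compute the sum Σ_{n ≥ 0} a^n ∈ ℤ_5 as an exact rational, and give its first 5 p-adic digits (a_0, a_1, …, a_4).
Σ a^n = 1/(1 − a) = -1/849;  first 5 digits = (1, 0, 4, 1, 2)

v_5(a) = 2 ≥ 1, so the series converges in ℤ_5 to 1/(1 − a) = 1/(1 − 850) = -1/849. Expand this rational in ℤ_5: compute digits iteratively via d_i = x_i mod 5, x_{i+1} = (x_i − d_i)/5. The first 5 digits are (1, 0, 4, 1, 2).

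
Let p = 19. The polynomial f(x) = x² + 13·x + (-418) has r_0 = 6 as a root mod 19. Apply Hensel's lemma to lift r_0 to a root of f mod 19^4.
r_3 = 38082 (mod 130321)

Hensel: r_{i+1} = r_i − f(r_i)·(f′(r_i))^{-1} mod 19^{i+2}, f′(x) = 2x + 13. Iterate:
  r_0 = 6 (mod 19)
  r_1 = 177 (mod 361)
  r_2 = 3787 (mod 6859)
  r_3 = 38082 (mod 130321)
Final: r = 38082 satisfies f(r) ≡ 0 mod 19^4.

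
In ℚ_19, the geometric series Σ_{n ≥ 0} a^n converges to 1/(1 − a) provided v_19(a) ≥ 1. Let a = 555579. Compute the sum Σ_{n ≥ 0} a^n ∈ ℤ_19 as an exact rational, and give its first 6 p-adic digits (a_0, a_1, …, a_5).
Σ a^n = 1/(1 − a) = -1/555578;  first 6 digits = (1, 0, 0, 5, 4, 0)

v_19(a) = 3 ≥ 1, so the series converges in ℤ_19 to 1/(1 − a) = 1/(1 − 555579) = -1/555578. Expand this rational in ℤ_19: compute digits iteratively via d_i = x_i mod 19, x_{i+1} = (x_i − d_i)/19. The first 6 digits are (1, 0, 0, 5, 4, 0).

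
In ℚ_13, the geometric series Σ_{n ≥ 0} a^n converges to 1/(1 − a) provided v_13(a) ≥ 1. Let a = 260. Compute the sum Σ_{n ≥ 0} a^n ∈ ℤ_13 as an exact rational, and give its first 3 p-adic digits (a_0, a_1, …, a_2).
Σ a^n = 1/(1 − a) = -1/259;  first 3 digits = (1, 7, 11)

v_13(a) = 1 ≥ 1, so the series converges in ℤ_13 to 1/(1 − a) = 1/(1 − 260) = -1/259. Expand this rational in ℤ_13: compute digits iteratively via d_i = x_i mod 13, x_{i+1} = (x_i − d_i)/13. The first 3 digits are (1, 7, 11).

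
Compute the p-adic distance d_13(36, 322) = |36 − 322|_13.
d_13(36, 322) = 1/13

Step 1 — x − y = 36 − 322 = -286. Step 2 — v_13(-286) = 1 (factor: -286 = −(13^1 · 22); the sign does not affect v_p). Step 3 — |x − y|_13 = 13^{-1} = 1/13.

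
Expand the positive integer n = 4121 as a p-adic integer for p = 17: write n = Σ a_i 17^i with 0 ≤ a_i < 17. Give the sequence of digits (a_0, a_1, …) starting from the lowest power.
(a_0, a_1, …) = (7, 4, 14)

Repeated division by 17 gives the digits low-to-high: 4121 = 7 + 4·17^1 + 14·17^2. Digit sequence: (7, 4, 14).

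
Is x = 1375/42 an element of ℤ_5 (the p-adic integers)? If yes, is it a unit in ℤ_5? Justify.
x ∈ ℤ_5 but not a unit; v_5(x) = 3 > 0

ℤ_5 = {x ∈ ℚ_5 : v_5(x) ≥ 0} and ℤ_5^× = {x ∈ ℤ_5 : v_5(x) = 0}. Here v_5(1375/42) = v_5(num) − v_5(den) = 3; compare against these criteria.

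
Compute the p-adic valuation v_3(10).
v_3(10) = 0

v_3(n) is the largest exponent k such that 3^k divides n. Factor out: 10 = 3^0 · 10. (Sign doesn't affect v_p.) So v_3(10) = 0.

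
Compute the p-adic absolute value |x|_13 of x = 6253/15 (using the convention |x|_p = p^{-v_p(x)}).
|6253/15|_13 = 1/169

Step 1 — compute v_13(x) by factoring powers of 13 out of the numerator and denominator: v_13(6253/15) = 2. Step 2 — apply |x|_p = p^{-v_p(x)} = 13^{-2} = 1/169.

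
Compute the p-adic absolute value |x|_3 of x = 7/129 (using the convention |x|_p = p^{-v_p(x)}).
|7/129|_3 = 3

Step 1 — compute v_3(x) by factoring powers of 3 out of the numerator and denominator: v_3(7/129) = -1. Step 2 — apply |x|_p = p^{-v_p(x)} = 3^{1} = 3.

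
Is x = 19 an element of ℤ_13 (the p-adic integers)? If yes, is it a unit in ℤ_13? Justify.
x ∈ ℤ_13^× (unit); v_13(x) = 0

ℤ_13 = {x ∈ ℚ_13 : v_13(x) ≥ 0} and ℤ_13^× = {x ∈ ℤ_13 : v_13(x) = 0}. Here v_13(19) = v_13(num) − v_13(den) = 0; compare against these criteria.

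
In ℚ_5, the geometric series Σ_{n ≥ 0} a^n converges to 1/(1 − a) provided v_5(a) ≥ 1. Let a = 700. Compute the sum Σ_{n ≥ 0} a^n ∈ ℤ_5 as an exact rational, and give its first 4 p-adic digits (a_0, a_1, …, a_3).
Σ a^n = 1/(1 − a) = -1/699;  first 4 digits = (1, 0, 3, 0)

v_5(a) = 2 ≥ 1, so the series converges in ℤ_5 to 1/(1 − a) = 1/(1 − 700) = -1/699. Expand this rational in ℤ_5: compute digits iteratively via d_i = x_i mod 5, x_{i+1} = (x_i − d_i)/5. The first 4 digits are (1, 0, 3, 0).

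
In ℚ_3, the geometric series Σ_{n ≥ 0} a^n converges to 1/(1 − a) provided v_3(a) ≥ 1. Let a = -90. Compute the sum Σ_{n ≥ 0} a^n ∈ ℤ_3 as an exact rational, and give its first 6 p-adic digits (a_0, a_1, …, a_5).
Σ a^n = 1/(1 − a) = 1/91;  first 6 digits = (1, 0, 2, 2, 2, 2)

v_3(a) = 2 ≥ 1, so the series converges in ℤ_3 to 1/(1 − a) = 1/(1 − (-90)) = 1/91. Expand this rational in ℤ_3: compute digits iteratively via d_i = x_i mod 3, x_{i+1} = (x_i − d_i)/3. The first 6 digits are (1, 0, 2, 2, 2, 2).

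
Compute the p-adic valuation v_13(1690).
v_13(1690) = 2

v_13(n) is the largest exponent k such that 13^k divides n. Factor out: 1690 = 13^2 · 10. (Sign doesn't affect v_p.) So v_13(1690) = 2.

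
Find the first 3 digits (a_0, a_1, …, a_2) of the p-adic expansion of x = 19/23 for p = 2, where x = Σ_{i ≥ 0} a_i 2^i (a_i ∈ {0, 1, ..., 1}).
(a_0, …, a_2) = (1, 0, 1)

v_2(19/23) = 0 (numerator and denominator both coprime to 2), so x ∈ ℤ_2^×. Compute digits iteratively via a_i = x_i mod 2, x_{i+1} = (x_i − a_i)/2, with x_0 = x:
  x_0 = 19/23;  a_0 = 1;  x_1 = (x_0 − 1)/2 = -2/23
  x_1 = -2/23;  a_1 = 0;  x_2 = (x_1 − 0)/2 = -1/23
  x_2 = -1/23;  a_2 = 1;  x_3 = (x_2 − 1)/2 = -12/23
Digits: (1, 0, 1).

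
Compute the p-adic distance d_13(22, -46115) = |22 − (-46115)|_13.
d_13(22, -46115) = 1/2197

Step 1 — x − y = 22 − (-46115) = 46137. Step 2 — v_13(46137) = 3 (factor: 46137 = (13^3 · 21); the sign does not affect v_p). Step 3 — |x − y|_13 = 13^{-3} = 1/2197.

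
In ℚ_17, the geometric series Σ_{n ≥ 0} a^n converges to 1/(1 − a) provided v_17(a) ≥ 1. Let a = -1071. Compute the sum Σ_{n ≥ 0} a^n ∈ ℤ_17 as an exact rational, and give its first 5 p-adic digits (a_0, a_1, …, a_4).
Σ a^n = 1/(1 − a) = 1/1072;  first 5 digits = (1, 5, 4, 1, 6)

v_17(a) = 1 ≥ 1, so the series converges in ℤ_17 to 1/(1 − a) = 1/(1 − (-1071)) = 1/1072. Expand this rational in ℤ_17: compute digits iteratively via d_i = x_i mod 17, x_{i+1} = (x_i − d_i)/17. The first 5 digits are (1, 5, 4, 1, 6).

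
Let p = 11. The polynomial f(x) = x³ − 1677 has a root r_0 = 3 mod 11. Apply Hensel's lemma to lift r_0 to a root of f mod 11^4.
r_3 = 6504 (mod 14641)

Hensel: r_{i+1} = r_i − f(r_i)/f′(r_i) mod 11^{i+2}, where f′(x) = 3x². Iterate:
  r_0 = 3 (mod 11)
  r_1 = 91 (mod 121)
  r_2 = 1180 (mod 1331)
  r_3 = 6504 (mod 14641)
Final: r = 6504 with f(r) ≡ 0 mod 11^4.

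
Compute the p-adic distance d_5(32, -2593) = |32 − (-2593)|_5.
d_5(32, -2593) = 1/125

Step 1 — x − y = 32 − (-2593) = 2625. Step 2 — v_5(2625) = 3 (factor: 2625 = (5^3 · 21); the sign does not affect v_p). Step 3 — |x − y|_5 = 5^{-3} = 1/125.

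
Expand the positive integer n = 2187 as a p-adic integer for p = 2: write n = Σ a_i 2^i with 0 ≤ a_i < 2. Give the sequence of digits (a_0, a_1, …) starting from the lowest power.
(a_0, a_1, …) = (1, 1, 0, 1, 0, 0, 0, 1, 0, 0, 0, 1)

Repeated division by 2 gives the digits low-to-high: 2187 = 1 + 1·2^1 + 1·2^3 + 1·2^7 + 1·2^11. Digit sequence: (1, 1, 0, 1, 0, 0, 0, 1, 0, 0, 0, 1).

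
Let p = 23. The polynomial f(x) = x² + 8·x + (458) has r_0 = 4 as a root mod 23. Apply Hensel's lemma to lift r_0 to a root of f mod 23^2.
r_1 = 303 (mod 529)

Hensel: r_{i+1} = r_i − f(r_i)·(f′(r_i))^{-1} mod 23^{i+2}, f′(x) = 2x + 8. Iterate:
  r_0 = 4 (mod 23)
  r_1 = 303 (mod 529)
Final: r = 303 satisfies f(r) ≡ 0 mod 23^2.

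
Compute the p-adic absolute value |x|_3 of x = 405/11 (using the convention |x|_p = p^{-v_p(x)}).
|405/11|_3 = 1/81

Step 1 — compute v_3(x) by factoring powers of 3 out of the numerator and denominator: v_3(405/11) = 4. Step 2 — apply |x|_p = p^{-v_p(x)} = 3^{-4} = 1/81.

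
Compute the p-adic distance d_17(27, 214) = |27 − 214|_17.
d_17(27, 214) = 1/17

Step 1 — x − y = 27 − 214 = -187. Step 2 — v_17(-187) = 1 (factor: -187 = −(17^1 · 11); the sign does not affect v_p). Step 3 — |x − y|_17 = 17^{-1} = 1/17.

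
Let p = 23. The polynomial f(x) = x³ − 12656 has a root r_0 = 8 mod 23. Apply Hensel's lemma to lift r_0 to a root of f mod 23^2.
r_1 = 468 (mod 529)

Hensel: r_{i+1} = r_i − f(r_i)/f′(r_i) mod 23^{i+2}, where f′(x) = 3x². Iterate:
  r_0 = 8 (mod 23)
  r_1 = 468 (mod 529)
Final: r = 468 with f(r) ≡ 0 mod 23^2.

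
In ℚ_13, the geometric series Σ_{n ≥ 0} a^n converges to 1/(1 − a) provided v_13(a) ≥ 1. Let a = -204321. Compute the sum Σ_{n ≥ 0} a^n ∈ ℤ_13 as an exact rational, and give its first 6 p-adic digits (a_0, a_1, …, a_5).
Σ a^n = 1/(1 − a) = 1/204322;  first 6 digits = (1, 0, 0, 11, 5, 12)

v_13(a) = 3 ≥ 1, so the series converges in ℤ_13 to 1/(1 − a) = 1/(1 − (-204321)) = 1/204322. Expand this rational in ℤ_13: compute digits iteratively via d_i = x_i mod 13, x_{i+1} = (x_i − d_i)/13. The first 6 digits are (1, 0, 0, 11, 5, 12).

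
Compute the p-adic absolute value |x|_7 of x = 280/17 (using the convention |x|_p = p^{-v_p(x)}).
|280/17|_7 = 1/7

Step 1 — compute v_7(x) by factoring powers of 7 out of the numerator and denominator: v_7(280/17) = 1. Step 2 — apply |x|_p = p^{-v_p(x)} = 7^{-1} = 1/7.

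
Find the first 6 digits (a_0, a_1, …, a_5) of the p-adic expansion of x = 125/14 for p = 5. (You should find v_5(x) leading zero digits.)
(a_0, …, a_5) = (0, 0, 0, 4, 1, 0)

v_5(125/14) = 3, so a_0 = ... = a_2 = 0. Factor out: x = 5^3 · u with u = 1/14 a unit in ℤ_5. Expand u iteratively via a_{v+i} = u_i mod 5, u_{i+1} = (u_i − a_{v+i})/5:
  u_0 = 1/14;  a_3 = 4;  u_1 = (u_0 − 4)/5 = -11/14
  u_1 = -11/14;  a_4 = 1;  u_2 = (u_1 − 1)/5 = -5/14
  u_2 = -5/14;  a_5 = 0;  u_3 = (u_2 − 0)/5 = -1/14
Digits: (0, 0, 0, 4, 1, 0).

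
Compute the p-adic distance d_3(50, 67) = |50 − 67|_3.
d_3(50, 67) = 1

Step 1 — x − y = 50 − 67 = -17. Step 2 — v_3(-17) = 0 (factor: -17 = −(3^0 · 17); the sign does not affect v_p). Step 3 — |x − y|_3 = 3^{0} = 1.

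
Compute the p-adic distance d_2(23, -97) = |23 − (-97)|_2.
d_2(23, -97) = 1/8

Step 1 — x − y = 23 − (-97) = 120. Step 2 — v_2(120) = 3 (factor: 120 = (2^3 · 15); the sign does not affect v_p). Step 3 — |x − y|_2 = 2^{-3} = 1/8.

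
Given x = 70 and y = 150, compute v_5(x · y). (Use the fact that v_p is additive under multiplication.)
v_5(10500) = 3

v_p(x) = 1 (factor: 70 = 5^1 · 14); v_p(y) = 2 (factor: 150 = 5^2 · 6). Additivity: v_p(xy) = v_p(x) + v_p(y) = 1 + 2 = 3. (Direct check: xy = 10500 = 5^3 · (84).)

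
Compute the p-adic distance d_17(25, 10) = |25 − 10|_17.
d_17(25, 10) = 1

Step 1 — x − y = 25 − 10 = 15. Step 2 — v_17(15) = 0 (factor: 15 = (17^0 · 15); the sign does not affect v_p). Step 3 — |x − y|_17 = 17^{0} = 1.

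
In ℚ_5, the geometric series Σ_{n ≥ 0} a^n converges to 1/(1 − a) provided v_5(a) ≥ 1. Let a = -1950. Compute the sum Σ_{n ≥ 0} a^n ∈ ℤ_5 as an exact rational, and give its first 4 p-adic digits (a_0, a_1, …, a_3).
Σ a^n = 1/(1 − a) = 1/1951;  first 4 digits = (1, 0, 2, 4)

v_5(a) = 2 ≥ 1, so the series converges in ℤ_5 to 1/(1 − a) = 1/(1 − (-1950)) = 1/1951. Expand this rational in ℤ_5: compute digits iteratively via d_i = x_i mod 5, x_{i+1} = (x_i − d_i)/5. The first 4 digits are (1, 0, 2, 4).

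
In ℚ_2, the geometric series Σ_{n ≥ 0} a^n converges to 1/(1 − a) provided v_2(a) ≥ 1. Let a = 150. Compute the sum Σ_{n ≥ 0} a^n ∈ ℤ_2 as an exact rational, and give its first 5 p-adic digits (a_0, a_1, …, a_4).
Σ a^n = 1/(1 − a) = -1/149;  first 5 digits = (1, 1, 0, 0, 0)

v_2(a) = 1 ≥ 1, so the series converges in ℤ_2 to 1/(1 − a) = 1/(1 − 150) = -1/149. Expand this rational in ℤ_2: compute digits iteratively via d_i = x_i mod 2, x_{i+1} = (x_i − d_i)/2. The first 5 digits are (1, 1, 0, 0, 0).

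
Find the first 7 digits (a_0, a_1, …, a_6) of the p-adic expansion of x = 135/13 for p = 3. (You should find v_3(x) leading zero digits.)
(a_0, …, a_6) = (0, 0, 0, 2, 2, 1, 1)

v_3(135/13) = 3, so a_0 = ... = a_2 = 0. Factor out: x = 3^3 · u with u = 5/13 a unit in ℤ_3. Expand u iteratively via a_{v+i} = u_i mod 3, u_{i+1} = (u_i − a_{v+i})/3:
  u_0 = 5/13;  a_3 = 2;  u_1 = (u_0 − 2)/3 = -7/13
  u_1 = -7/13;  a_4 = 2;  u_2 = (u_1 − 2)/3 = -11/13
  u_2 = -11/13;  a_5 = 1;  u_3 = (u_2 − 1)/3 = -8/13
  u_3 = -8/13;  a_6 = 1;  u_4 = (u_3 − 1)/3 = -7/13
Digits: (0, 0, 0, 2, 2, 1, 1).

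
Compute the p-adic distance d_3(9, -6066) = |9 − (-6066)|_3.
d_3(9, -6066) = 1/243

Step 1 — x − y = 9 − (-6066) = 6075. Step 2 — v_3(6075) = 5 (factor: 6075 = (3^5 · 25); the sign does not affect v_p). Step 3 — |x − y|_3 = 3^{-5} = 1/243.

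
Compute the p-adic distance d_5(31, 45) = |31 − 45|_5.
d_5(31, 45) = 1

Step 1 — x − y = 31 − 45 = -14. Step 2 — v_5(-14) = 0 (factor: -14 = −(5^0 · 14); the sign does not affect v_p). Step 3 — |x − y|_5 = 5^{0} = 1.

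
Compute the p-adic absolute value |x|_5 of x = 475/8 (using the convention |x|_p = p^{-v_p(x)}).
|475/8|_5 = 1/25

Step 1 — compute v_5(x) by factoring powers of 5 out of the numerator and denominator: v_5(475/8) = 2. Step 2 — apply |x|_p = p^{-v_p(x)} = 5^{-2} = 1/25.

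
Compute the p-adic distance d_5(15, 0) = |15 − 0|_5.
d_5(15, 0) = 1/5

Step 1 — x − y = 15 − 0 = 15. Step 2 — v_5(15) = 1 (factor: 15 = (5^1 · 3); the sign does not affect v_p). Step 3 — |x − y|_5 = 5^{-1} = 1/5.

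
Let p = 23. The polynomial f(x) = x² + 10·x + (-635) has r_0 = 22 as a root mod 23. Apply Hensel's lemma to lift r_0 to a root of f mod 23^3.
r_2 = 1931 (mod 12167)

Hensel: r_{i+1} = r_i − f(r_i)·(f′(r_i))^{-1} mod 23^{i+2}, f′(x) = 2x + 10. Iterate:
  r_0 = 22 (mod 23)
  r_1 = 344 (mod 529)
  r_2 = 1931 (mod 12167)
Final: r = 1931 satisfies f(r) ≡ 0 mod 23^3.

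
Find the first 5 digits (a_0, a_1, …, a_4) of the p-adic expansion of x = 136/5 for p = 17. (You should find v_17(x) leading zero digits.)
(a_0, …, a_4) = (0, 5, 10, 13, 6)

v_17(136/5) = 1, so a_0 = ... = a_0 = 0. Factor out: x = 17^1 · u with u = 8/5 a unit in ℤ_17. Expand u iteratively via a_{v+i} = u_i mod 17, u_{i+1} = (u_i − a_{v+i})/17:
  u_0 = 8/5;  a_1 = 5;  u_1 = (u_0 − 5)/17 = -1/5
  u_1 = -1/5;  a_2 = 10;  u_2 = (u_1 − 10)/17 = -3/5
  u_2 = -3/5;  a_3 = 13;  u_3 = (u_2 − 13)/17 = -4/5
  u_3 = -4/5;  a_4 = 6;  u_4 = (u_3 − 6)/17 = -2/5
Digits: (0, 5, 10, 13, 6).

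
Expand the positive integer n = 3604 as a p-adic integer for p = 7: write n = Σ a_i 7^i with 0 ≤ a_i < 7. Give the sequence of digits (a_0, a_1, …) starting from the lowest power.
(a_0, a_1, …) = (6, 3, 3, 3, 1)

Repeated division by 7 gives the digits low-to-high: 3604 = 6 + 3·7^1 + 3·7^2 + 3·7^3 + 1·7^4. Digit sequence: (6, 3, 3, 3, 1).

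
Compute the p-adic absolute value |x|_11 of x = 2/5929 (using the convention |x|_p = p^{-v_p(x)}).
|2/5929|_11 = 121

Step 1 — compute v_11(x) by factoring powers of 11 out of the numerator and denominator: v_11(2/5929) = -2. Step 2 — apply |x|_p = p^{-v_p(x)} = 11^{2} = 121.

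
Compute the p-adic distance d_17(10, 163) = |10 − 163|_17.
d_17(10, 163) = 1/17

Step 1 — x − y = 10 − 163 = -153. Step 2 — v_17(-153) = 1 (factor: -153 = −(17^1 · 9); the sign does not affect v_p). Step 3 — |x − y|_17 = 17^{-1} = 1/17.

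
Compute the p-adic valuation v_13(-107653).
v_13(-107653) = 3

v_13(n) is the largest exponent k such that 13^k divides n. Factor out: -107653 = -13^3 · 49. (Sign doesn't affect v_p.) So v_13(-107653) = 3.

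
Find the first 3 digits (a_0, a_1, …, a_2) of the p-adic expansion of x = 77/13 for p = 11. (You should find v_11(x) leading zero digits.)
(a_0, …, a_2) = (0, 9, 6)

v_11(77/13) = 1, so a_0 = ... = a_0 = 0. Factor out: x = 11^1 · u with u = 7/13 a unit in ℤ_11. Expand u iteratively via a_{v+i} = u_i mod 11, u_{i+1} = (u_i − a_{v+i})/11:
  u_0 = 7/13;  a_1 = 9;  u_1 = (u_0 − 9)/11 = -10/13
  u_1 = -10/13;  a_2 = 6;  u_2 = (u_1 − 6)/11 = -8/13
Digits: (0, 9, 6).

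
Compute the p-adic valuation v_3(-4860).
v_3(-4860) = 5

v_3(n) is the largest exponent k such that 3^k divides n. Factor out: -4860 = -3^5 · 20. (Sign doesn't affect v_p.) So v_3(-4860) = 5.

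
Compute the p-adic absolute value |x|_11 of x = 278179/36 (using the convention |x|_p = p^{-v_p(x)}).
|278179/36|_11 = 1/14641

Step 1 — compute v_11(x) by factoring powers of 11 out of the numerator and denominator: v_11(278179/36) = 4. Step 2 — apply |x|_p = p^{-v_p(x)} = 11^{-4} = 1/14641.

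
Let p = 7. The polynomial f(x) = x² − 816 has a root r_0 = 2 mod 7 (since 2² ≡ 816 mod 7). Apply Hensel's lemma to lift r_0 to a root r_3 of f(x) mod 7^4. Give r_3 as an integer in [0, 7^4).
r_3 = 450 (mod 2401)

Hensel's recurrence: r_{i+1} = r_i − f(r_i)·(f′(r_i))^{-1} mod 7^{i+2}, with f′(x) = 2x. Iterate:
  r_0 = 2 (mod 7)
  r_1 = 9 (mod 49)
  r_2 = 107 (mod 343)
  r_3 = 450 (mod 2401)
Final: r_3 = 450, and one checks f(r_3) ≡ 0 mod 7^4.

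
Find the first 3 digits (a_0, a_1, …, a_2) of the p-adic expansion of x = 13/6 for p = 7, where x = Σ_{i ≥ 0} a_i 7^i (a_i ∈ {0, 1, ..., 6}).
(a_0, …, a_2) = (1, 6, 5)

v_7(13/6) = 0 (numerator and denominator both coprime to 7), so x ∈ ℤ_7^×. Compute digits iteratively via a_i = x_i mod 7, x_{i+1} = (x_i − a_i)/7, with x_0 = x:
  x_0 = 13/6;  a_0 = 1;  x_1 = (x_0 − 1)/7 = 1/6
  x_1 = 1/6;  a_1 = 6;  x_2 = (x_1 − 6)/7 = -5/6
  x_2 = -5/6;  a_2 = 5;  x_3 = (x_2 − 5)/7 = -5/6
Digits: (1, 6, 5).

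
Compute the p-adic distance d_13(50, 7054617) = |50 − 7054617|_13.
d_13(50, 7054617) = 1/371293

Step 1 — x − y = 50 − 7054617 = -7054567. Step 2 — v_13(-7054567) = 5 (factor: -7054567 = −(13^5 · 19); the sign does not affect v_p). Step 3 — |x − y|_13 = 13^{-5} = 1/371293.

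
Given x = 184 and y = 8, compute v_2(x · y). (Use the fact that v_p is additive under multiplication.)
v_2(1472) = 6

v_p(x) = 3 (factor: 184 = 2^3 · 23); v_p(y) = 3 (factor: 8 = 2^3 · 1). Additivity: v_p(xy) = v_p(x) + v_p(y) = 3 + 3 = 6. (Direct check: xy = 1472 = 2^6 · (23).)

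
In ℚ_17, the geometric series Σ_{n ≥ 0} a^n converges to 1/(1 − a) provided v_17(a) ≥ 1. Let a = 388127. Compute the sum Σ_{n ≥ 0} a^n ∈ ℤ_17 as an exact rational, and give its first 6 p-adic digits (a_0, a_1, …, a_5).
Σ a^n = 1/(1 − a) = -1/388126;  first 6 digits = (1, 0, 0, 11, 4, 0)

v_17(a) = 3 ≥ 1, so the series converges in ℤ_17 to 1/(1 − a) = 1/(1 − 388127) = -1/388126. Expand this rational in ℤ_17: compute digits iteratively via d_i = x_i mod 17, x_{i+1} = (x_i − d_i)/17. The first 6 digits are (1, 0, 0, 11, 4, 0).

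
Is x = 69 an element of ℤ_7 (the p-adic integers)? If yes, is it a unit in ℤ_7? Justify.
x ∈ ℤ_7^× (unit); v_7(x) = 0

ℤ_7 = {x ∈ ℚ_7 : v_7(x) ≥ 0} and ℤ_7^× = {x ∈ ℤ_7 : v_7(x) = 0}. Here v_7(69) = v_7(num) − v_7(den) = 0; compare against these criteria.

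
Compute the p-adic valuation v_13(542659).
v_13(542659) = 4

v_13(n) is the largest exponent k such that 13^k divides n. Factor out: 542659 = 13^4 · 19. (Sign doesn't affect v_p.) So v_13(542659) = 4.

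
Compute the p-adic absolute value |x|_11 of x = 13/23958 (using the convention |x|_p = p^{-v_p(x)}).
|13/23958|_11 = 1331

Step 1 — compute v_11(x) by factoring powers of 11 out of the numerator and denominator: v_11(13/23958) = -3. Step 2 — apply |x|_p = p^{-v_p(x)} = 11^{3} = 1331.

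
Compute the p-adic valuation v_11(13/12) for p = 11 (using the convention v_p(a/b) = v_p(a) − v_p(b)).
v_11(13/12) = 0

Factor powers of 11 from the numerator and denominator of the reduced fraction: 13 = 11^0 · 13 and 12 = 11^0 · 12. Apply v_p(a/b) = v_p(a) − v_p(b): v_11(13/12) = 0 − 0 = 0.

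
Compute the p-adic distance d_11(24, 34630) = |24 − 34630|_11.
d_11(24, 34630) = 1/1331

Step 1 — x − y = 24 − 34630 = -34606. Step 2 — v_11(-34606) = 3 (factor: -34606 = −(11^3 · 26); the sign does not affect v_p). Step 3 — |x − y|_11 = 11^{-3} = 1/1331.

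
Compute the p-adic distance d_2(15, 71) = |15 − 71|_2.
d_2(15, 71) = 1/8

Step 1 — x − y = 15 − 71 = -56. Step 2 — v_2(-56) = 3 (factor: -56 = −(2^3 · 7); the sign does not affect v_p). Step 3 — |x − y|_2 = 2^{-3} = 1/8.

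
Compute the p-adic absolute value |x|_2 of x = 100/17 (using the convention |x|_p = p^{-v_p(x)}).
|100/17|_2 = 1/4

Step 1 — compute v_2(x) by factoring powers of 2 out of the numerator and denominator: v_2(100/17) = 2. Step 2 — apply |x|_p = p^{-v_p(x)} = 2^{-2} = 1/4.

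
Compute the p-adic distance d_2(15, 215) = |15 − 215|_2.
d_2(15, 215) = 1/8

Step 1 — x − y = 15 − 215 = -200. Step 2 — v_2(-200) = 3 (factor: -200 = −(2^3 · 25); the sign does not affect v_p). Step 3 — |x − y|_2 = 2^{-3} = 1/8.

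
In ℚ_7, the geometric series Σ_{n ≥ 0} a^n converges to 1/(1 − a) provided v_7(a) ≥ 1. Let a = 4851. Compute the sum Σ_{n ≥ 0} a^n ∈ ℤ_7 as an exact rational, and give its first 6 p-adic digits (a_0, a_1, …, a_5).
Σ a^n = 1/(1 − a) = -1/4850;  first 6 digits = (1, 0, 1, 0, 3, 0)

v_7(a) = 2 ≥ 1, so the series converges in ℤ_7 to 1/(1 − a) = 1/(1 − 4851) = -1/4850. Expand this rational in ℤ_7: compute digits iteratively via d_i = x_i mod 7, x_{i+1} = (x_i − d_i)/7. The first 6 digits are (1, 0, 1, 0, 3, 0).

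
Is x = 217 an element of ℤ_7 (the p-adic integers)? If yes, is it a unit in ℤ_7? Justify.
x ∈ ℤ_7 but not a unit; v_7(x) = 1 > 0

ℤ_7 = {x ∈ ℚ_7 : v_7(x) ≥ 0} and ℤ_7^× = {x ∈ ℤ_7 : v_7(x) = 0}. Here v_7(217) = v_7(num) − v_7(den) = 1; compare against these criteria.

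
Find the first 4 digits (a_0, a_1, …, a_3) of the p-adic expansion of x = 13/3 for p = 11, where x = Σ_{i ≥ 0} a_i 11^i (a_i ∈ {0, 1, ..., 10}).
(a_0, …, a_3) = (8, 7, 3, 7)

v_11(13/3) = 0 (numerator and denominator both coprime to 11), so x ∈ ℤ_11^×. Compute digits iteratively via a_i = x_i mod 11, x_{i+1} = (x_i − a_i)/11, with x_0 = x:
  x_0 = 13/3;  a_0 = 8;  x_1 = (x_0 − 8)/11 = -1/3
  x_1 = -1/3;  a_1 = 7;  x_2 = (x_1 − 7)/11 = -2/3
  x_2 = -2/3;  a_2 = 3;  x_3 = (x_2 − 3)/11 = -1/3
  x_3 = -1/3;  a_3 = 7;  x_4 = (x_3 − 7)/11 = -2/3
Digits: (8, 7, 3, 7).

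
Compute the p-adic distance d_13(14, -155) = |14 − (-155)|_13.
d_13(14, -155) = 1/169

Step 1 — x − y = 14 − (-155) = 169. Step 2 — v_13(169) = 2 (factor: 169 = (13^2 · 1); the sign does not affect v_p). Step 3 — |x − y|_13 = 13^{-2} = 1/169.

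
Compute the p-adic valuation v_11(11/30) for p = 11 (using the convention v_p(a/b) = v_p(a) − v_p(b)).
v_11(11/30) = 1

Factor powers of 11 from the numerator and denominator of the reduced fraction: 11 = 11^1 · 1 and 30 = 11^0 · 30. Apply v_p(a/b) = v_p(a) − v_p(b): v_11(11/30) = 1 − 0 = 1.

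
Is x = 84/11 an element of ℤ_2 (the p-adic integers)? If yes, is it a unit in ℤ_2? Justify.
x ∈ ℤ_2 but not a unit; v_2(x) = 2 > 0

ℤ_2 = {x ∈ ℚ_2 : v_2(x) ≥ 0} and ℤ_2^× = {x ∈ ℤ_2 : v_2(x) = 0}. Here v_2(84/11) = v_2(num) − v_2(den) = 2; compare against these criteria.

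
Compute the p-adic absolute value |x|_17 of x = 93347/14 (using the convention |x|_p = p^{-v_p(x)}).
|93347/14|_17 = 1/4913

Step 1 — compute v_17(x) by factoring powers of 17 out of the numerator and denominator: v_17(93347/14) = 3. Step 2 — apply |x|_p = p^{-v_p(x)} = 17^{-3} = 1/4913.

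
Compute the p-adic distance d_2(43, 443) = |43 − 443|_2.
d_2(43, 443) = 1/16

Step 1 — x − y = 43 − 443 = -400. Step 2 — v_2(-400) = 4 (factor: -400 = −(2^4 · 25); the sign does not affect v_p). Step 3 — |x − y|_2 = 2^{-4} = 1/16.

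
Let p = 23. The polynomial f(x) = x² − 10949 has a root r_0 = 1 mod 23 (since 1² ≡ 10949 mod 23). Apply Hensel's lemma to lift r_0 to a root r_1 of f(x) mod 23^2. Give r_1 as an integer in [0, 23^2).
r_1 = 185 (mod 529)

Hensel's recurrence: r_{i+1} = r_i − f(r_i)·(f′(r_i))^{-1} mod 23^{i+2}, with f′(x) = 2x. Iterate:
  r_0 = 1 (mod 23)
  r_1 = 185 (mod 529)
Final: r_1 = 185, and one checks f(r_1) ≡ 0 mod 23^2.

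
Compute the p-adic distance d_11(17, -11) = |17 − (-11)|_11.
d_11(17, -11) = 1

Step 1 — x − y = 17 − (-11) = 28. Step 2 — v_11(28) = 0 (factor: 28 = (11^0 · 28); the sign does not affect v_p). Step 3 — |x − y|_11 = 11^{0} = 1.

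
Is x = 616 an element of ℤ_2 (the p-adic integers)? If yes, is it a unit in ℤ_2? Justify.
x ∈ ℤ_2 but not a unit; v_2(x) = 3 > 0

ℤ_2 = {x ∈ ℚ_2 : v_2(x) ≥ 0} and ℤ_2^× = {x ∈ ℤ_2 : v_2(x) = 0}. Here v_2(616) = v_2(num) − v_2(den) = 3; compare against these criteria.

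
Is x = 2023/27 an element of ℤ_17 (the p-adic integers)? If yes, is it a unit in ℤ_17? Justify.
x ∈ ℤ_17 but not a unit; v_17(x) = 2 > 0

ℤ_17 = {x ∈ ℚ_17 : v_17(x) ≥ 0} and ℤ_17^× = {x ∈ ℤ_17 : v_17(x) = 0}. Here v_17(2023/27) = v_17(num) − v_17(den) = 2; compare against these criteria.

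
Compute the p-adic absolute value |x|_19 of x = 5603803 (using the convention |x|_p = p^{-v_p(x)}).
|5603803|_19 = 1/130321

Step 1 — compute v_19(x) by factoring powers of 19 out of the numerator and denominator: v_19(5603803) = 4. Step 2 — apply |x|_p = p^{-v_p(x)} = 19^{-4} = 1/130321.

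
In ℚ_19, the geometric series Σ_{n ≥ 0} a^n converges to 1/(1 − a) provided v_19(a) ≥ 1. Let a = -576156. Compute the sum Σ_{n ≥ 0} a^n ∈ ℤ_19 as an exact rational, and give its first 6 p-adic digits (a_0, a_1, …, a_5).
Σ a^n = 1/(1 − a) = 1/576157;  first 6 digits = (1, 0, 0, 11, 14, 18)

v_19(a) = 3 ≥ 1, so the series converges in ℤ_19 to 1/(1 − a) = 1/(1 − (-576156)) = 1/576157. Expand this rational in ℤ_19: compute digits iteratively via d_i = x_i mod 19, x_{i+1} = (x_i − d_i)/19. The first 6 digits are (1, 0, 0, 11, 14, 18).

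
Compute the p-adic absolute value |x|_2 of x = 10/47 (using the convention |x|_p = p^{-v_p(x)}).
|10/47|_2 = 1/2

Step 1 — compute v_2(x) by factoring powers of 2 out of the numerator and denominator: v_2(10/47) = 1. Step 2 — apply |x|_p = p^{-v_p(x)} = 2^{-1} = 1/2.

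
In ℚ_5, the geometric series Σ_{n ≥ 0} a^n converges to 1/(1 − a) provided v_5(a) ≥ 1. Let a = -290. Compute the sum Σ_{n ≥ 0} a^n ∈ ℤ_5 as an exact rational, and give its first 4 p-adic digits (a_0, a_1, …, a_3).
Σ a^n = 1/(1 − a) = 1/291;  first 4 digits = (1, 2, 2, 3)

v_5(a) = 1 ≥ 1, so the series converges in ℤ_5 to 1/(1 − a) = 1/(1 − (-290)) = 1/291. Expand this rational in ℤ_5: compute digits iteratively via d_i = x_i mod 5, x_{i+1} = (x_i − d_i)/5. The first 4 digits are (1, 2, 2, 3).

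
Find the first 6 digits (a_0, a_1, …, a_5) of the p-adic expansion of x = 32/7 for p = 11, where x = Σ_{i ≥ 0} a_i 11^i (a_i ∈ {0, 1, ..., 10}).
(a_0, …, a_5) = (3, 8, 4, 9, 7, 4)

v_11(32/7) = 0 (numerator and denominator both coprime to 11), so x ∈ ℤ_11^×. Compute digits iteratively via a_i = x_i mod 11, x_{i+1} = (x_i − a_i)/11, with x_0 = x:
  x_0 = 32/7;  a_0 = 3;  x_1 = (x_0 − 3)/11 = 1/7
  x_1 = 1/7;  a_1 = 8;  x_2 = (x_1 − 8)/11 = -5/7
  x_2 = -5/7;  a_2 = 4;  x_3 = (x_2 − 4)/11 = -3/7
  x_3 = -3/7;  a_3 = 9;  x_4 = (x_3 − 9)/11 = -6/7
  x_4 = -6/7;  a_4 = 7;  x_5 = (x_4 − 7)/11 = -5/7
  x_5 = -5/7;  a_5 = 4;  x_6 = (x_5 − 4)/11 = -3/7
Digits: (3, 8, 4, 9, 7, 4).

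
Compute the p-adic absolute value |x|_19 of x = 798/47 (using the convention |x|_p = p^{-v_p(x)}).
|798/47|_19 = 1/19

Step 1 — compute v_19(x) by factoring powers of 19 out of the numerator and denominator: v_19(798/47) = 1. Step 2 — apply |x|_p = p^{-v_p(x)} = 19^{-1} = 1/19.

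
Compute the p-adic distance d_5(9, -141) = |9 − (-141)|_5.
d_5(9, -141) = 1/25

Step 1 — x − y = 9 − (-141) = 150. Step 2 — v_5(150) = 2 (factor: 150 = (5^2 · 6); the sign does not affect v_p). Step 3 — |x − y|_5 = 5^{-2} = 1/25.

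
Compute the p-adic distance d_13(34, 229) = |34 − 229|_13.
d_13(34, 229) = 1/13

Step 1 — x − y = 34 − 229 = -195. Step 2 — v_13(-195) = 1 (factor: -195 = −(13^1 · 15); the sign does not affect v_p). Step 3 — |x − y|_13 = 13^{-1} = 1/13.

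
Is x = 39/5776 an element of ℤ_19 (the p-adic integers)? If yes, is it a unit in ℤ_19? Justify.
x ∉ ℤ_19 (v_19(x) = -2 < 0)

ℤ_19 = {x ∈ ℚ_19 : v_19(x) ≥ 0} and ℤ_19^× = {x ∈ ℤ_19 : v_19(x) = 0}. Here v_19(39/5776) = v_19(num) − v_19(den) = -2; compare against these criteria.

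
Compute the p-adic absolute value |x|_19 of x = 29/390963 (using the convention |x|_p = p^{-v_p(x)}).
|29/390963|_19 = 130321

Step 1 — compute v_19(x) by factoring powers of 19 out of the numerator and denominator: v_19(29/390963) = -4. Step 2 — apply |x|_p = p^{-v_p(x)} = 19^{4} = 130321.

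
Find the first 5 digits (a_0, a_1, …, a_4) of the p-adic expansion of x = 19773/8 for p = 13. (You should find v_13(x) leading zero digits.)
(a_0, …, a_4) = (0, 0, 0, 6, 11)

v_13(19773/8) = 3, so a_0 = ... = a_2 = 0. Factor out: x = 13^3 · u with u = 9/8 a unit in ℤ_13. Expand u iteratively via a_{v+i} = u_i mod 13, u_{i+1} = (u_i − a_{v+i})/13:
  u_0 = 9/8;  a_3 = 6;  u_1 = (u_0 − 6)/13 = -3/8
  u_1 = -3/8;  a_4 = 11;  u_2 = (u_1 − 11)/13 = -7/8
Digits: (0, 0, 0, 6, 11).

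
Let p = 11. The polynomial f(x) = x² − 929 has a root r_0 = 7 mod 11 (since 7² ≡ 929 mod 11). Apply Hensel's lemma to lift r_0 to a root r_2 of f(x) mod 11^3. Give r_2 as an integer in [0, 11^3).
r_2 = 1107 (mod 1331)

Hensel's recurrence: r_{i+1} = r_i − f(r_i)·(f′(r_i))^{-1} mod 11^{i+2}, with f′(x) = 2x. Iterate:
  r_0 = 7 (mod 11)
  r_1 = 18 (mod 121)
  r_2 = 1107 (mod 1331)
Final: r_2 = 1107, and one checks f(r_2) ≡ 0 mod 11^3.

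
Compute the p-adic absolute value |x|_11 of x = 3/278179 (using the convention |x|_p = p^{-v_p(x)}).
|3/278179|_11 = 14641

Step 1 — compute v_11(x) by factoring powers of 11 out of the numerator and denominator: v_11(3/278179) = -4. Step 2 — apply |x|_p = p^{-v_p(x)} = 11^{4} = 14641.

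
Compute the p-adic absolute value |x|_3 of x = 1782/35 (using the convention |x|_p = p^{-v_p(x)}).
|1782/35|_3 = 1/81

Step 1 — compute v_3(x) by factoring powers of 3 out of the numerator and denominator: v_3(1782/35) = 4. Step 2 — apply |x|_p = p^{-v_p(x)} = 3^{-4} = 1/81.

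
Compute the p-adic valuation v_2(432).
v_2(432) = 4

v_2(n) is the largest exponent k such that 2^k divides n. Factor out: 432 = 2^4 · 27. (Sign doesn't affect v_p.) So v_2(432) = 4.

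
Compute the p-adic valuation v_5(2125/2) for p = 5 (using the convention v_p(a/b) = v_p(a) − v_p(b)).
v_5(2125/2) = 3

Factor powers of 5 from the numerator and denominator of the reduced fraction: 2125 = 5^3 · 17 and 2 = 5^0 · 2. Apply v_p(a/b) = v_p(a) − v_p(b): v_5(2125/2) = 3 − 0 = 3.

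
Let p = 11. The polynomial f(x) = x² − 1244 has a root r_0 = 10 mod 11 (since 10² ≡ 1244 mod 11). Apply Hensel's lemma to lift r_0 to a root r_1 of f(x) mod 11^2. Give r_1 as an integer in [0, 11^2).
r_1 = 43 (mod 121)

Hensel's recurrence: r_{i+1} = r_i − f(r_i)·(f′(r_i))^{-1} mod 11^{i+2}, with f′(x) = 2x. Iterate:
  r_0 = 10 (mod 11)
  r_1 = 43 (mod 121)
Final: r_1 = 43, and one checks f(r_1) ≡ 0 mod 11^2.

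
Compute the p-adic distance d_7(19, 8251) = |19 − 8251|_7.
d_7(19, 8251) = 1/343

Step 1 — x − y = 19 − 8251 = -8232. Step 2 — v_7(-8232) = 3 (factor: -8232 = −(7^3 · 24); the sign does not affect v_p). Step 3 — |x − y|_7 = 7^{-3} = 1/343.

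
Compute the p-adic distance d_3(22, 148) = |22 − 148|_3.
d_3(22, 148) = 1/9

Step 1 — x − y = 22 − 148 = -126. Step 2 — v_3(-126) = 2 (factor: -126 = −(3^2 · 14); the sign does not affect v_p). Step 3 — |x − y|_3 = 3^{-2} = 1/9.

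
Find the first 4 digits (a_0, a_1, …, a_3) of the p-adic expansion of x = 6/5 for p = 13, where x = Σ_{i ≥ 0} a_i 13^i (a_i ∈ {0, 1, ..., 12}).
(a_0, …, a_3) = (9, 2, 5, 10)

v_13(6/5) = 0 (numerator and denominator both coprime to 13), so x ∈ ℤ_13^×. Compute digits iteratively via a_i = x_i mod 13, x_{i+1} = (x_i − a_i)/13, with x_0 = x:
  x_0 = 6/5;  a_0 = 9;  x_1 = (x_0 − 9)/13 = -3/5
  x_1 = -3/5;  a_1 = 2;  x_2 = (x_1 − 2)/13 = -1/5
  x_2 = -1/5;  a_2 = 5;  x_3 = (x_2 − 5)/13 = -2/5
  x_3 = -2/5;  a_3 = 10;  x_4 = (x_3 − 10)/13 = -4/5
Digits: (9, 2, 5, 10).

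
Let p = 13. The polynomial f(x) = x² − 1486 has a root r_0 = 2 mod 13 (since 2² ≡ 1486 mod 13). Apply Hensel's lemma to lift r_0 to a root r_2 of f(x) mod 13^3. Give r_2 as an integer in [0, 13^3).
r_2 = 795 (mod 2197)

Hensel's recurrence: r_{i+1} = r_i − f(r_i)·(f′(r_i))^{-1} mod 13^{i+2}, with f′(x) = 2x. Iterate:
  r_0 = 2 (mod 13)
  r_1 = 119 (mod 169)
  r_2 = 795 (mod 2197)
Final: r_2 = 795, and one checks f(r_2) ≡ 0 mod 13^3.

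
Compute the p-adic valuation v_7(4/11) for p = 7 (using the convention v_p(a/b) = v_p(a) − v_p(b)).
v_7(4/11) = 0

Factor powers of 7 from the numerator and denominator of the reduced fraction: 4 = 7^0 · 4 and 11 = 7^0 · 11. Apply v_p(a/b) = v_p(a) − v_p(b): v_7(4/11) = 0 − 0 = 0.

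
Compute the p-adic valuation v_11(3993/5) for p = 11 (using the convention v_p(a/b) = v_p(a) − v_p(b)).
v_11(3993/5) = 3

Factor powers of 11 from the numerator and denominator of the reduced fraction: 3993 = 11^3 · 3 and 5 = 11^0 · 5. Apply v_p(a/b) = v_p(a) − v_p(b): v_11(3993/5) = 3 − 0 = 3.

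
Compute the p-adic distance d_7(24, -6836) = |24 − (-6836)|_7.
d_7(24, -6836) = 1/343

Step 1 — x − y = 24 − (-6836) = 6860. Step 2 — v_7(6860) = 3 (factor: 6860 = (7^3 · 20); the sign does not affect v_p). Step 3 — |x − y|_7 = 7^{-3} = 1/343.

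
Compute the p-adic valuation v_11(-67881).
v_11(-67881) = 3

v_11(n) is the largest exponent k such that 11^k divides n. Factor out: -67881 = -11^3 · 51. (Sign doesn't affect v_p.) So v_11(-67881) = 3.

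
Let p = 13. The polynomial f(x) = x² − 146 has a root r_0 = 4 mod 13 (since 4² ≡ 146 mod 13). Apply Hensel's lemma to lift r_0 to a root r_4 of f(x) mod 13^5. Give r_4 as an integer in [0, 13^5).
r_4 = 81774 (mod 371293)

Hensel's recurrence: r_{i+1} = r_i − f(r_i)·(f′(r_i))^{-1} mod 13^{i+2}, with f′(x) = 2x. Iterate:
  r_0 = 4 (mod 13)
  r_1 = 147 (mod 169)
  r_2 = 485 (mod 2197)
  r_3 = 24652 (mod 28561)
  r_4 = 81774 (mod 371293)
Final: r_4 = 81774, and one checks f(r_4) ≡ 0 mod 13^5.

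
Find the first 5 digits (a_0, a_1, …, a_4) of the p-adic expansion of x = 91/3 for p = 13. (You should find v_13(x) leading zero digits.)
(a_0, …, a_4) = (0, 11, 8, 8, 8)

v_13(91/3) = 1, so a_0 = ... = a_0 = 0. Factor out: x = 13^1 · u with u = 7/3 a unit in ℤ_13. Expand u iteratively via a_{v+i} = u_i mod 13, u_{i+1} = (u_i − a_{v+i})/13:
  u_0 = 7/3;  a_1 = 11;  u_1 = (u_0 − 11)/13 = -2/3
  u_1 = -2/3;  a_2 = 8;  u_2 = (u_1 − 8)/13 = -2/3
  u_2 = -2/3;  a_3 = 8;  u_3 = (u_2 − 8)/13 = -2/3
  u_3 = -2/3;  a_4 = 8;  u_4 = (u_3 − 8)/13 = -2/3
Digits: (0, 11, 8, 8, 8).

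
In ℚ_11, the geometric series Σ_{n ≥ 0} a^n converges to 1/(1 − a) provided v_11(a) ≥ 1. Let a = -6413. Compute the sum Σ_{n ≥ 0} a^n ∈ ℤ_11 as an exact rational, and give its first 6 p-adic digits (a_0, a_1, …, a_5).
Σ a^n = 1/(1 − a) = 1/6414;  first 6 digits = (1, 0, 2, 6, 3, 2)

v_11(a) = 2 ≥ 1, so the series converges in ℤ_11 to 1/(1 − a) = 1/(1 − (-6413)) = 1/6414. Expand this rational in ℤ_11: compute digits iteratively via d_i = x_i mod 11, x_{i+1} = (x_i − d_i)/11. The first 6 digits are (1, 0, 2, 6, 3, 2).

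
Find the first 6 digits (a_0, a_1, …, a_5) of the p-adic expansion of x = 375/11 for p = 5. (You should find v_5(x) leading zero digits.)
(a_0, …, a_5) = (0, 0, 0, 3, 4, 0)

v_5(375/11) = 3, so a_0 = ... = a_2 = 0. Factor out: x = 5^3 · u with u = 3/11 a unit in ℤ_5. Expand u iteratively via a_{v+i} = u_i mod 5, u_{i+1} = (u_i − a_{v+i})/5:
  u_0 = 3/11;  a_3 = 3;  u_1 = (u_0 − 3)/5 = -6/11
  u_1 = -6/11;  a_4 = 4;  u_2 = (u_1 − 4)/5 = -10/11
  u_2 = -10/11;  a_5 = 0;  u_3 = (u_2 − 0)/5 = -2/11
Digits: (0, 0, 0, 3, 4, 0).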